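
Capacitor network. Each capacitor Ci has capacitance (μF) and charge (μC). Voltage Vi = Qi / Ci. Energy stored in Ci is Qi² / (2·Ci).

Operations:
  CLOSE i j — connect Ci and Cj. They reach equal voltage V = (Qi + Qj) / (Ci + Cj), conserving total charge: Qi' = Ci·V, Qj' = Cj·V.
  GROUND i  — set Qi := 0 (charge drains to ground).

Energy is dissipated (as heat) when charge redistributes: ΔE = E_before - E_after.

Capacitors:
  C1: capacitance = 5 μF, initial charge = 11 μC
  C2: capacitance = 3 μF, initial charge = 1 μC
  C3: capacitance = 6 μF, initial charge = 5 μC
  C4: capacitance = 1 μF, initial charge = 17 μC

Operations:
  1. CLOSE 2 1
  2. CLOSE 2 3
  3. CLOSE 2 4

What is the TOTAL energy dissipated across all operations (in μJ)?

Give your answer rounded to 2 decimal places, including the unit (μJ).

Initial: C1(5μF, Q=11μC, V=2.20V), C2(3μF, Q=1μC, V=0.33V), C3(6μF, Q=5μC, V=0.83V), C4(1μF, Q=17μC, V=17.00V)
Op 1: CLOSE 2-1: Q_total=12.00, C_total=8.00, V=1.50; Q2=4.50, Q1=7.50; dissipated=3.267
Op 2: CLOSE 2-3: Q_total=9.50, C_total=9.00, V=1.06; Q2=3.17, Q3=6.33; dissipated=0.444
Op 3: CLOSE 2-4: Q_total=20.17, C_total=4.00, V=5.04; Q2=15.12, Q4=5.04; dissipated=95.334
Total dissipated: 99.046 μJ

Answer: 99.05 μJ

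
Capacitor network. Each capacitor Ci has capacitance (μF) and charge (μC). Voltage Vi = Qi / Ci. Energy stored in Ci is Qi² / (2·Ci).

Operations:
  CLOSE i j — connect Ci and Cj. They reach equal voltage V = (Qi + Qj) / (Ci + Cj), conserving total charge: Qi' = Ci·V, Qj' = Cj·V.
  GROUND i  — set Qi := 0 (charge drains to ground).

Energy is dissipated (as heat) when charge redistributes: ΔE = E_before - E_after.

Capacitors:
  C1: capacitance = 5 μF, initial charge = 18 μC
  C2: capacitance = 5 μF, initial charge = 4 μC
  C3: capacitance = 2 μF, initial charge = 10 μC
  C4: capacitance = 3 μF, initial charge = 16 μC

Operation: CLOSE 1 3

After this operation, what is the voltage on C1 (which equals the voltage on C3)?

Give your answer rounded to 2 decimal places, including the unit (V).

Answer: 4.00 V

Derivation:
Initial: C1(5μF, Q=18μC, V=3.60V), C2(5μF, Q=4μC, V=0.80V), C3(2μF, Q=10μC, V=5.00V), C4(3μF, Q=16μC, V=5.33V)
Op 1: CLOSE 1-3: Q_total=28.00, C_total=7.00, V=4.00; Q1=20.00, Q3=8.00; dissipated=1.400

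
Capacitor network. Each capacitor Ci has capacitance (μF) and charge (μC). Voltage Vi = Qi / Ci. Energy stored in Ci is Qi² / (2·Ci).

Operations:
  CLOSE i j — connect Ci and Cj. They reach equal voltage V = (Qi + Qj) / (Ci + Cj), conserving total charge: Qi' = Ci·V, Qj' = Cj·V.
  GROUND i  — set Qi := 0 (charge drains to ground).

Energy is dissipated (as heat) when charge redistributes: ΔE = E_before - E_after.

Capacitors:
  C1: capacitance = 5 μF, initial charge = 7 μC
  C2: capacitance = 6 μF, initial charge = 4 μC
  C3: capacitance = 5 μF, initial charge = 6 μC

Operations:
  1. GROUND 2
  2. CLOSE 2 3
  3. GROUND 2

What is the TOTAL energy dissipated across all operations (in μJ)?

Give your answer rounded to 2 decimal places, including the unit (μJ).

Initial: C1(5μF, Q=7μC, V=1.40V), C2(6μF, Q=4μC, V=0.67V), C3(5μF, Q=6μC, V=1.20V)
Op 1: GROUND 2: Q2=0; energy lost=1.333
Op 2: CLOSE 2-3: Q_total=6.00, C_total=11.00, V=0.55; Q2=3.27, Q3=2.73; dissipated=1.964
Op 3: GROUND 2: Q2=0; energy lost=0.893
Total dissipated: 4.190 μJ

Answer: 4.19 μJ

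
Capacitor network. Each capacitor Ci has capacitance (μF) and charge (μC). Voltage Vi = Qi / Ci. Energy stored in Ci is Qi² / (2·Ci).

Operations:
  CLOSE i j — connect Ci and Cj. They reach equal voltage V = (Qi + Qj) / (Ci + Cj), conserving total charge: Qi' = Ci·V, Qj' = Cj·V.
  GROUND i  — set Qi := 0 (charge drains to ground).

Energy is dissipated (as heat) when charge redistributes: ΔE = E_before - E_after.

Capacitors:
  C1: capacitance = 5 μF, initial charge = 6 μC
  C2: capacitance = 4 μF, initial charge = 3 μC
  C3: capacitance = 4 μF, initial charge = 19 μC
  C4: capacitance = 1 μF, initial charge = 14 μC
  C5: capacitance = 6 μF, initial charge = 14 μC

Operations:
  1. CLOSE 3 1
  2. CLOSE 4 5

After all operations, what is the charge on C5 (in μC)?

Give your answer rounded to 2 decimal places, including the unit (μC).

Initial: C1(5μF, Q=6μC, V=1.20V), C2(4μF, Q=3μC, V=0.75V), C3(4μF, Q=19μC, V=4.75V), C4(1μF, Q=14μC, V=14.00V), C5(6μF, Q=14μC, V=2.33V)
Op 1: CLOSE 3-1: Q_total=25.00, C_total=9.00, V=2.78; Q3=11.11, Q1=13.89; dissipated=14.003
Op 2: CLOSE 4-5: Q_total=28.00, C_total=7.00, V=4.00; Q4=4.00, Q5=24.00; dissipated=58.333
Final charges: Q1=13.89, Q2=3.00, Q3=11.11, Q4=4.00, Q5=24.00

Answer: 24.00 μC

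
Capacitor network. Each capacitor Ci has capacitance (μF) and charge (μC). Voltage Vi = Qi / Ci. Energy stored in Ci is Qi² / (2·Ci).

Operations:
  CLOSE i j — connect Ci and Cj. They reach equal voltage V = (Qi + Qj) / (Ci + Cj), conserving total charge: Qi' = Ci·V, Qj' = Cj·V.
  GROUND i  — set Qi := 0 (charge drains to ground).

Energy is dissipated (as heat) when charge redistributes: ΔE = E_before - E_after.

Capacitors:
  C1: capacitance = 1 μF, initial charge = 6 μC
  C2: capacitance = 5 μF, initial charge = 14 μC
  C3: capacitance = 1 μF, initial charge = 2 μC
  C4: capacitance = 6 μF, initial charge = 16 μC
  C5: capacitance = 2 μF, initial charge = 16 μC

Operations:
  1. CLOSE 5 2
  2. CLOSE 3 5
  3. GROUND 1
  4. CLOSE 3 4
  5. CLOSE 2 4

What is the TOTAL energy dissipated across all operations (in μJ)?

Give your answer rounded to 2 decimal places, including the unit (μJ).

Answer: 42.42 μJ

Derivation:
Initial: C1(1μF, Q=6μC, V=6.00V), C2(5μF, Q=14μC, V=2.80V), C3(1μF, Q=2μC, V=2.00V), C4(6μF, Q=16μC, V=2.67V), C5(2μF, Q=16μC, V=8.00V)
Op 1: CLOSE 5-2: Q_total=30.00, C_total=7.00, V=4.29; Q5=8.57, Q2=21.43; dissipated=19.314
Op 2: CLOSE 3-5: Q_total=10.57, C_total=3.00, V=3.52; Q3=3.52, Q5=7.05; dissipated=1.741
Op 3: GROUND 1: Q1=0; energy lost=18.000
Op 4: CLOSE 3-4: Q_total=19.52, C_total=7.00, V=2.79; Q3=2.79, Q4=16.73; dissipated=0.315
Op 5: CLOSE 2-4: Q_total=38.16, C_total=11.00, V=3.47; Q2=17.35, Q4=20.82; dissipated=3.054
Total dissipated: 42.425 μJ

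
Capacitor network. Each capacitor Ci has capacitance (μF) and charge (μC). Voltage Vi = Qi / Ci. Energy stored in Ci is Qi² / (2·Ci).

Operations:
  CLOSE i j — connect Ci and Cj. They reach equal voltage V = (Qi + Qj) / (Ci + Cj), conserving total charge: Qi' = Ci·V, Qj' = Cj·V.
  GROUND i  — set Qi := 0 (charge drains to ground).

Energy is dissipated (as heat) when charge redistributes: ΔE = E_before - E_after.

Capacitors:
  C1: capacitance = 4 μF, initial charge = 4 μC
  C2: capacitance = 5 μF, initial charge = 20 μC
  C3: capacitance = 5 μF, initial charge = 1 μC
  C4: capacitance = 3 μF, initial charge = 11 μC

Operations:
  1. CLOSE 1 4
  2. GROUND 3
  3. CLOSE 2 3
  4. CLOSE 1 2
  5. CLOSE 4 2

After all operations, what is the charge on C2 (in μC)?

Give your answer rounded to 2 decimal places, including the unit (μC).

Initial: C1(4μF, Q=4μC, V=1.00V), C2(5μF, Q=20μC, V=4.00V), C3(5μF, Q=1μC, V=0.20V), C4(3μF, Q=11μC, V=3.67V)
Op 1: CLOSE 1-4: Q_total=15.00, C_total=7.00, V=2.14; Q1=8.57, Q4=6.43; dissipated=6.095
Op 2: GROUND 3: Q3=0; energy lost=0.100
Op 3: CLOSE 2-3: Q_total=20.00, C_total=10.00, V=2.00; Q2=10.00, Q3=10.00; dissipated=20.000
Op 4: CLOSE 1-2: Q_total=18.57, C_total=9.00, V=2.06; Q1=8.25, Q2=10.32; dissipated=0.023
Op 5: CLOSE 4-2: Q_total=16.75, C_total=8.00, V=2.09; Q4=6.28, Q2=10.47; dissipated=0.006
Final charges: Q1=8.25, Q2=10.47, Q3=10.00, Q4=6.28

Answer: 10.47 μC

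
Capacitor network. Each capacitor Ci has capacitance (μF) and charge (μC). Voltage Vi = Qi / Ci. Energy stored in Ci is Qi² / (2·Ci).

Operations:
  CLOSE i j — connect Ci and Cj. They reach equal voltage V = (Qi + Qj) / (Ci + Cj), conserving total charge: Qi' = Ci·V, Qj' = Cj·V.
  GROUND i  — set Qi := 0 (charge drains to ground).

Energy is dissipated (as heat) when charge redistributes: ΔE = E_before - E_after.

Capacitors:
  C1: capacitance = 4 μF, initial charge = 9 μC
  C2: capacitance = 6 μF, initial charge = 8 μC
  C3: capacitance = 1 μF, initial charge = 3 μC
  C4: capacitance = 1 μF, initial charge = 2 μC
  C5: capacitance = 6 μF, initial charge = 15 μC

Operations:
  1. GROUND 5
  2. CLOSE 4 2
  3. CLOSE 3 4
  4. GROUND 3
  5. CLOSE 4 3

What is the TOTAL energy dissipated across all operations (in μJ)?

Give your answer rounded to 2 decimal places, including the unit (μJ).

Answer: 23.24 μJ

Derivation:
Initial: C1(4μF, Q=9μC, V=2.25V), C2(6μF, Q=8μC, V=1.33V), C3(1μF, Q=3μC, V=3.00V), C4(1μF, Q=2μC, V=2.00V), C5(6μF, Q=15μC, V=2.50V)
Op 1: GROUND 5: Q5=0; energy lost=18.750
Op 2: CLOSE 4-2: Q_total=10.00, C_total=7.00, V=1.43; Q4=1.43, Q2=8.57; dissipated=0.190
Op 3: CLOSE 3-4: Q_total=4.43, C_total=2.00, V=2.21; Q3=2.21, Q4=2.21; dissipated=0.617
Op 4: GROUND 3: Q3=0; energy lost=2.452
Op 5: CLOSE 4-3: Q_total=2.21, C_total=2.00, V=1.11; Q4=1.11, Q3=1.11; dissipated=1.226
Total dissipated: 23.235 μJ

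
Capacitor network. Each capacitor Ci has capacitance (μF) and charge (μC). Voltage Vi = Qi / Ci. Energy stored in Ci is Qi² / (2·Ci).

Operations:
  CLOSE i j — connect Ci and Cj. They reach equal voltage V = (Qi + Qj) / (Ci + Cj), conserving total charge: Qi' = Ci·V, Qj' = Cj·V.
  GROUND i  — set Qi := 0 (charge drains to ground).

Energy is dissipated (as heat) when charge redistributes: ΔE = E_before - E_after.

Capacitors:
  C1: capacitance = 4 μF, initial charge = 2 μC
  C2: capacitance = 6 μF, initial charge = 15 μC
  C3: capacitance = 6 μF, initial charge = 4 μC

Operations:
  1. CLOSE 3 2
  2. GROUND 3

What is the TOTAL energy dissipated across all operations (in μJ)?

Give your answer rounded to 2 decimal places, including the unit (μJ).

Initial: C1(4μF, Q=2μC, V=0.50V), C2(6μF, Q=15μC, V=2.50V), C3(6μF, Q=4μC, V=0.67V)
Op 1: CLOSE 3-2: Q_total=19.00, C_total=12.00, V=1.58; Q3=9.50, Q2=9.50; dissipated=5.042
Op 2: GROUND 3: Q3=0; energy lost=7.521
Total dissipated: 12.562 μJ

Answer: 12.56 μJ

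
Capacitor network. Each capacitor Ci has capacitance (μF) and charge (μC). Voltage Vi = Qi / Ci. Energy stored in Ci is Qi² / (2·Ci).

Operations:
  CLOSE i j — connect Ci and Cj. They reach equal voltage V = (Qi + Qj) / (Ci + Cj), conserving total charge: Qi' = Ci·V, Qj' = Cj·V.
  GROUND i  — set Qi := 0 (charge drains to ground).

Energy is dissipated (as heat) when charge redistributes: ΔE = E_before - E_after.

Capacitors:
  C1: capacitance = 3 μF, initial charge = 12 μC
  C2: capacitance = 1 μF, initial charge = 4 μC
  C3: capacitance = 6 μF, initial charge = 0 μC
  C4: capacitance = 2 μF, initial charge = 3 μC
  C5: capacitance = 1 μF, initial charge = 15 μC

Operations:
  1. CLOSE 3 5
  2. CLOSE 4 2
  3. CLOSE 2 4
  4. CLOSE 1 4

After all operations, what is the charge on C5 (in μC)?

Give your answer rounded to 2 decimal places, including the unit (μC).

Initial: C1(3μF, Q=12μC, V=4.00V), C2(1μF, Q=4μC, V=4.00V), C3(6μF, Q=0μC, V=0.00V), C4(2μF, Q=3μC, V=1.50V), C5(1μF, Q=15μC, V=15.00V)
Op 1: CLOSE 3-5: Q_total=15.00, C_total=7.00, V=2.14; Q3=12.86, Q5=2.14; dissipated=96.429
Op 2: CLOSE 4-2: Q_total=7.00, C_total=3.00, V=2.33; Q4=4.67, Q2=2.33; dissipated=2.083
Op 3: CLOSE 2-4: Q_total=7.00, C_total=3.00, V=2.33; Q2=2.33, Q4=4.67; dissipated=0.000
Op 4: CLOSE 1-4: Q_total=16.67, C_total=5.00, V=3.33; Q1=10.00, Q4=6.67; dissipated=1.667
Final charges: Q1=10.00, Q2=2.33, Q3=12.86, Q4=6.67, Q5=2.14

Answer: 2.14 μC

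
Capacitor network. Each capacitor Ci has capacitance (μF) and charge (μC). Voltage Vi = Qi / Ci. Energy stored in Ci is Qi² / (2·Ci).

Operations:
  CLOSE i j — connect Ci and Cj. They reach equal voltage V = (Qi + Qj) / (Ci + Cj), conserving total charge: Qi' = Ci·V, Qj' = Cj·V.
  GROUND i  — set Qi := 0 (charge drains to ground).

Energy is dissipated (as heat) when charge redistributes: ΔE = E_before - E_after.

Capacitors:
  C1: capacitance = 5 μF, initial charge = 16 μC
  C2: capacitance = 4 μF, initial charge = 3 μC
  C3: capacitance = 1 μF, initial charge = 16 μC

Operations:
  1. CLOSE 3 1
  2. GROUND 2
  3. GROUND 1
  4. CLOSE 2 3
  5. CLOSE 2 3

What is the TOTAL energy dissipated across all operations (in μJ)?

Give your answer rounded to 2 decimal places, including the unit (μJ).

Answer: 151.88 μJ

Derivation:
Initial: C1(5μF, Q=16μC, V=3.20V), C2(4μF, Q=3μC, V=0.75V), C3(1μF, Q=16μC, V=16.00V)
Op 1: CLOSE 3-1: Q_total=32.00, C_total=6.00, V=5.33; Q3=5.33, Q1=26.67; dissipated=68.267
Op 2: GROUND 2: Q2=0; energy lost=1.125
Op 3: GROUND 1: Q1=0; energy lost=71.111
Op 4: CLOSE 2-3: Q_total=5.33, C_total=5.00, V=1.07; Q2=4.27, Q3=1.07; dissipated=11.378
Op 5: CLOSE 2-3: Q_total=5.33, C_total=5.00, V=1.07; Q2=4.27, Q3=1.07; dissipated=0.000
Total dissipated: 151.881 μJ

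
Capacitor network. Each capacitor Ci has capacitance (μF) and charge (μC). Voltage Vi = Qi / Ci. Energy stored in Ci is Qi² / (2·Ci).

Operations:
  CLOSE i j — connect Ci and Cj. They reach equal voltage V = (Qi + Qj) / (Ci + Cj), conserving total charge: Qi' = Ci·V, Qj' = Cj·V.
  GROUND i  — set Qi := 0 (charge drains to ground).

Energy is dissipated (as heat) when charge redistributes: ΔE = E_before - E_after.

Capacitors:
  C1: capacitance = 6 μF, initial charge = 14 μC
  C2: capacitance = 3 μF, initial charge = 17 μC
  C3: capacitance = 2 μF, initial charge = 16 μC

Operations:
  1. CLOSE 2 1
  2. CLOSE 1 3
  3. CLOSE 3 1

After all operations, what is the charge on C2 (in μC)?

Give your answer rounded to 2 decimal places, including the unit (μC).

Initial: C1(6μF, Q=14μC, V=2.33V), C2(3μF, Q=17μC, V=5.67V), C3(2μF, Q=16μC, V=8.00V)
Op 1: CLOSE 2-1: Q_total=31.00, C_total=9.00, V=3.44; Q2=10.33, Q1=20.67; dissipated=11.111
Op 2: CLOSE 1-3: Q_total=36.67, C_total=8.00, V=4.58; Q1=27.50, Q3=9.17; dissipated=15.565
Op 3: CLOSE 3-1: Q_total=36.67, C_total=8.00, V=4.58; Q3=9.17, Q1=27.50; dissipated=0.000
Final charges: Q1=27.50, Q2=10.33, Q3=9.17

Answer: 10.33 μC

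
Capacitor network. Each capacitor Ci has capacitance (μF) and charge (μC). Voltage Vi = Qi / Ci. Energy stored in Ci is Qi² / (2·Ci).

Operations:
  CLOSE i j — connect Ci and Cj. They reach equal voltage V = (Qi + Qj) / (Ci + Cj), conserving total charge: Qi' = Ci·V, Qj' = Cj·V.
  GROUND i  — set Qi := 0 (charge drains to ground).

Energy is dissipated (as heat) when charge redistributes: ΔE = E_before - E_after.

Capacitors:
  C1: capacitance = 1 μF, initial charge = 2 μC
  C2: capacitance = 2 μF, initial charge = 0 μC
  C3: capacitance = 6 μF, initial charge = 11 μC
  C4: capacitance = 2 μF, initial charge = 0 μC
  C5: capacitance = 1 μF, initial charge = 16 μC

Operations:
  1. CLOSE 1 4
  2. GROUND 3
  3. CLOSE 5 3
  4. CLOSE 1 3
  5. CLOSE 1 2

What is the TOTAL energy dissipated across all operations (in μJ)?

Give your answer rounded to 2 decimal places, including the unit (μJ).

Answer: 123.66 μJ

Derivation:
Initial: C1(1μF, Q=2μC, V=2.00V), C2(2μF, Q=0μC, V=0.00V), C3(6μF, Q=11μC, V=1.83V), C4(2μF, Q=0μC, V=0.00V), C5(1μF, Q=16μC, V=16.00V)
Op 1: CLOSE 1-4: Q_total=2.00, C_total=3.00, V=0.67; Q1=0.67, Q4=1.33; dissipated=1.333
Op 2: GROUND 3: Q3=0; energy lost=10.083
Op 3: CLOSE 5-3: Q_total=16.00, C_total=7.00, V=2.29; Q5=2.29, Q3=13.71; dissipated=109.714
Op 4: CLOSE 1-3: Q_total=14.38, C_total=7.00, V=2.05; Q1=2.05, Q3=12.33; dissipated=1.123
Op 5: CLOSE 1-2: Q_total=2.05, C_total=3.00, V=0.68; Q1=0.68, Q2=1.37; dissipated=1.407
Total dissipated: 123.661 μJ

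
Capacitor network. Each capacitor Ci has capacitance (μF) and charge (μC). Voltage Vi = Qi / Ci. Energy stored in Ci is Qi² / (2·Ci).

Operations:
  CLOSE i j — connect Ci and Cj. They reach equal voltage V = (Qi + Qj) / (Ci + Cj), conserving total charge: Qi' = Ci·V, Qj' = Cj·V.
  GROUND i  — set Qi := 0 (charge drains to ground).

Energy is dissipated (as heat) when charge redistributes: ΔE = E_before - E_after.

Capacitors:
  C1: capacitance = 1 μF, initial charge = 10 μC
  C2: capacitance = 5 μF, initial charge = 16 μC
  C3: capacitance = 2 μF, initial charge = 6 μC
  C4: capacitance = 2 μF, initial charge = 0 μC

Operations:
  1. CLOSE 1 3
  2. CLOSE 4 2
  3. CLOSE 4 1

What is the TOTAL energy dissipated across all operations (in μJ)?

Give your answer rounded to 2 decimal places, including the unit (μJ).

Answer: 26.74 μJ

Derivation:
Initial: C1(1μF, Q=10μC, V=10.00V), C2(5μF, Q=16μC, V=3.20V), C3(2μF, Q=6μC, V=3.00V), C4(2μF, Q=0μC, V=0.00V)
Op 1: CLOSE 1-3: Q_total=16.00, C_total=3.00, V=5.33; Q1=5.33, Q3=10.67; dissipated=16.333
Op 2: CLOSE 4-2: Q_total=16.00, C_total=7.00, V=2.29; Q4=4.57, Q2=11.43; dissipated=7.314
Op 3: CLOSE 4-1: Q_total=9.90, C_total=3.00, V=3.30; Q4=6.60, Q1=3.30; dissipated=3.096
Total dissipated: 26.744 μJ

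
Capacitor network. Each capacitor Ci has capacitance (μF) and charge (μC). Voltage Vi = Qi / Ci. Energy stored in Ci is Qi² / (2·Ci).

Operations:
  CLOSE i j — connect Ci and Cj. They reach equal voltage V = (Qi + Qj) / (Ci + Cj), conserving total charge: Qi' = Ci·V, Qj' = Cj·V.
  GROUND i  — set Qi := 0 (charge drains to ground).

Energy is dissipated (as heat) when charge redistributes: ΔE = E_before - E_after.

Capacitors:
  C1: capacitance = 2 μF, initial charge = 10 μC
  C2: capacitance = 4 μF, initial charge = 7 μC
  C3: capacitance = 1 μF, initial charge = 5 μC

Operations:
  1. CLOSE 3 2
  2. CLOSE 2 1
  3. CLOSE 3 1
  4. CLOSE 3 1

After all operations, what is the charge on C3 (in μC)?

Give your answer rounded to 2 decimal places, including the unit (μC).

Answer: 2.98 μC

Derivation:
Initial: C1(2μF, Q=10μC, V=5.00V), C2(4μF, Q=7μC, V=1.75V), C3(1μF, Q=5μC, V=5.00V)
Op 1: CLOSE 3-2: Q_total=12.00, C_total=5.00, V=2.40; Q3=2.40, Q2=9.60; dissipated=4.225
Op 2: CLOSE 2-1: Q_total=19.60, C_total=6.00, V=3.27; Q2=13.07, Q1=6.53; dissipated=4.507
Op 3: CLOSE 3-1: Q_total=8.93, C_total=3.00, V=2.98; Q3=2.98, Q1=5.96; dissipated=0.250
Op 4: CLOSE 3-1: Q_total=8.93, C_total=3.00, V=2.98; Q3=2.98, Q1=5.96; dissipated=0.000
Final charges: Q1=5.96, Q2=13.07, Q3=2.98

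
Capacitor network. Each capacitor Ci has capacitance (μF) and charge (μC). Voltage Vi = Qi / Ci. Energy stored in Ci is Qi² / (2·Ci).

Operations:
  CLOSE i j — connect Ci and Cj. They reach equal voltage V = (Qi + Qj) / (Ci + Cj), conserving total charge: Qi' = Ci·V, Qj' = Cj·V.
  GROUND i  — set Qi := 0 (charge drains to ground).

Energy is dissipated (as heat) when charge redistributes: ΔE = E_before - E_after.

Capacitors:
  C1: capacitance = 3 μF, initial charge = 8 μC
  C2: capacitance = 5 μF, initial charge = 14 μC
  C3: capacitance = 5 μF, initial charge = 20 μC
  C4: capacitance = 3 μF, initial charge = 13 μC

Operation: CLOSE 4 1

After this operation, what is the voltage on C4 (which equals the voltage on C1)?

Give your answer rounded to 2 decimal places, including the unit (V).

Initial: C1(3μF, Q=8μC, V=2.67V), C2(5μF, Q=14μC, V=2.80V), C3(5μF, Q=20μC, V=4.00V), C4(3μF, Q=13μC, V=4.33V)
Op 1: CLOSE 4-1: Q_total=21.00, C_total=6.00, V=3.50; Q4=10.50, Q1=10.50; dissipated=2.083

Answer: 3.50 V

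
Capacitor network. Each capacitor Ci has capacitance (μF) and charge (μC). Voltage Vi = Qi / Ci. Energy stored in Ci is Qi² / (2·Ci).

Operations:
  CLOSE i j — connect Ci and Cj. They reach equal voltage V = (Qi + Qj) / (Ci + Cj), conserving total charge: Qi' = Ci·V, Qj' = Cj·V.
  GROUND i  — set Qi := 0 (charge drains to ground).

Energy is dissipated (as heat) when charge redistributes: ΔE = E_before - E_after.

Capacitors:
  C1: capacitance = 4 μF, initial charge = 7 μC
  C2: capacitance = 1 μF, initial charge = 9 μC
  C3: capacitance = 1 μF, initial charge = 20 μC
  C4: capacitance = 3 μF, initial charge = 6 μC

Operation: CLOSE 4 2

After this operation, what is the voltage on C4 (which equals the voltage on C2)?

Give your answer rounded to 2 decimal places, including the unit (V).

Answer: 3.75 V

Derivation:
Initial: C1(4μF, Q=7μC, V=1.75V), C2(1μF, Q=9μC, V=9.00V), C3(1μF, Q=20μC, V=20.00V), C4(3μF, Q=6μC, V=2.00V)
Op 1: CLOSE 4-2: Q_total=15.00, C_total=4.00, V=3.75; Q4=11.25, Q2=3.75; dissipated=18.375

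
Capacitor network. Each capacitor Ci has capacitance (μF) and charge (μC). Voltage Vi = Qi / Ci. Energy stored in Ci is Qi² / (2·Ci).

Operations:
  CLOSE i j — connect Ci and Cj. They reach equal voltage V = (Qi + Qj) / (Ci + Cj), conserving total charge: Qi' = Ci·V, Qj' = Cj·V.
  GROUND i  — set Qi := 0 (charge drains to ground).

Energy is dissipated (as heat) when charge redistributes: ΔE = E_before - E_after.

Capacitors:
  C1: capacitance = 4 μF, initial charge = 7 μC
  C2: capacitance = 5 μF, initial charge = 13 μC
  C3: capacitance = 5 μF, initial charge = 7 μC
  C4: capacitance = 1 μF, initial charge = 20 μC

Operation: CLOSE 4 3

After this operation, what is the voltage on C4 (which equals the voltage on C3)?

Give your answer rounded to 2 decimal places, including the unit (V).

Answer: 4.50 V

Derivation:
Initial: C1(4μF, Q=7μC, V=1.75V), C2(5μF, Q=13μC, V=2.60V), C3(5μF, Q=7μC, V=1.40V), C4(1μF, Q=20μC, V=20.00V)
Op 1: CLOSE 4-3: Q_total=27.00, C_total=6.00, V=4.50; Q4=4.50, Q3=22.50; dissipated=144.150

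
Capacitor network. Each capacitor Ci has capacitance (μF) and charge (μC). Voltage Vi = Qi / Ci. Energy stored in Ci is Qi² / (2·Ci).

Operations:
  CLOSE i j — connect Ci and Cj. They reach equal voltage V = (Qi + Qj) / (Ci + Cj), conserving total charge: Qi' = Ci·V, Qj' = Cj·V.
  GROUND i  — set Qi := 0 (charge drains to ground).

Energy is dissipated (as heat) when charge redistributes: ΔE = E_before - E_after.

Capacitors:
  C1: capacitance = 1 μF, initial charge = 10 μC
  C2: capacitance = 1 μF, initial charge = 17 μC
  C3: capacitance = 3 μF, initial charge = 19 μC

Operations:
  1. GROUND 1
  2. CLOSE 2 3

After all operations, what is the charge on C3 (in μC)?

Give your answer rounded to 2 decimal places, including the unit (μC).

Answer: 27.00 μC

Derivation:
Initial: C1(1μF, Q=10μC, V=10.00V), C2(1μF, Q=17μC, V=17.00V), C3(3μF, Q=19μC, V=6.33V)
Op 1: GROUND 1: Q1=0; energy lost=50.000
Op 2: CLOSE 2-3: Q_total=36.00, C_total=4.00, V=9.00; Q2=9.00, Q3=27.00; dissipated=42.667
Final charges: Q1=0.00, Q2=9.00, Q3=27.00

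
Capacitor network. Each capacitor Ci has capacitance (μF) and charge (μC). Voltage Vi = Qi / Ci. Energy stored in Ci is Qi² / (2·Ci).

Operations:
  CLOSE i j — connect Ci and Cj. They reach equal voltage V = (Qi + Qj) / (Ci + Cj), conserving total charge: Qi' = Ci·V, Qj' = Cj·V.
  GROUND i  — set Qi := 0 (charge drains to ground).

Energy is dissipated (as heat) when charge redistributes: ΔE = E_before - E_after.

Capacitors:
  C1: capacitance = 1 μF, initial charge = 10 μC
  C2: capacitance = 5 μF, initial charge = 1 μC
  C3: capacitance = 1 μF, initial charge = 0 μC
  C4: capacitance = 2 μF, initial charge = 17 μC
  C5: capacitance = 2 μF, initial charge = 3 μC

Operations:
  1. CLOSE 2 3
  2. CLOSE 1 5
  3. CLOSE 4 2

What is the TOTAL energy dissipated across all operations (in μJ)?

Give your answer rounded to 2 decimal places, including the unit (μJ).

Answer: 73.70 μJ

Derivation:
Initial: C1(1μF, Q=10μC, V=10.00V), C2(5μF, Q=1μC, V=0.20V), C3(1μF, Q=0μC, V=0.00V), C4(2μF, Q=17μC, V=8.50V), C5(2μF, Q=3μC, V=1.50V)
Op 1: CLOSE 2-3: Q_total=1.00, C_total=6.00, V=0.17; Q2=0.83, Q3=0.17; dissipated=0.017
Op 2: CLOSE 1-5: Q_total=13.00, C_total=3.00, V=4.33; Q1=4.33, Q5=8.67; dissipated=24.083
Op 3: CLOSE 4-2: Q_total=17.83, C_total=7.00, V=2.55; Q4=5.10, Q2=12.74; dissipated=49.603
Total dissipated: 73.703 μJ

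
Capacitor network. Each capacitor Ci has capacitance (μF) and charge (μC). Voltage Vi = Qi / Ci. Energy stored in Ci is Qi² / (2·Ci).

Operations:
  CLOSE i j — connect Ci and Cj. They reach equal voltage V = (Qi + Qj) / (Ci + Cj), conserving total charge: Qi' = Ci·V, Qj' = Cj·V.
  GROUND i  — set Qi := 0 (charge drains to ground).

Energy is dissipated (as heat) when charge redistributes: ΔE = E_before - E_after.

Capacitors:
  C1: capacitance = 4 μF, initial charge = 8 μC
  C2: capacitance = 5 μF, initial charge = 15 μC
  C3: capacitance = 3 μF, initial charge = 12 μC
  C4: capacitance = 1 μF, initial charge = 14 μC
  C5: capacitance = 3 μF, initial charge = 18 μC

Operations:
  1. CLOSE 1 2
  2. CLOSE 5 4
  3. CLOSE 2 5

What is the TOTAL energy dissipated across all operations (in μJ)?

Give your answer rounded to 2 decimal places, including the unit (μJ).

Initial: C1(4μF, Q=8μC, V=2.00V), C2(5μF, Q=15μC, V=3.00V), C3(3μF, Q=12μC, V=4.00V), C4(1μF, Q=14μC, V=14.00V), C5(3μF, Q=18μC, V=6.00V)
Op 1: CLOSE 1-2: Q_total=23.00, C_total=9.00, V=2.56; Q1=10.22, Q2=12.78; dissipated=1.111
Op 2: CLOSE 5-4: Q_total=32.00, C_total=4.00, V=8.00; Q5=24.00, Q4=8.00; dissipated=24.000
Op 3: CLOSE 2-5: Q_total=36.78, C_total=8.00, V=4.60; Q2=22.99, Q5=13.79; dissipated=27.789
Total dissipated: 52.900 μJ

Answer: 52.90 μJ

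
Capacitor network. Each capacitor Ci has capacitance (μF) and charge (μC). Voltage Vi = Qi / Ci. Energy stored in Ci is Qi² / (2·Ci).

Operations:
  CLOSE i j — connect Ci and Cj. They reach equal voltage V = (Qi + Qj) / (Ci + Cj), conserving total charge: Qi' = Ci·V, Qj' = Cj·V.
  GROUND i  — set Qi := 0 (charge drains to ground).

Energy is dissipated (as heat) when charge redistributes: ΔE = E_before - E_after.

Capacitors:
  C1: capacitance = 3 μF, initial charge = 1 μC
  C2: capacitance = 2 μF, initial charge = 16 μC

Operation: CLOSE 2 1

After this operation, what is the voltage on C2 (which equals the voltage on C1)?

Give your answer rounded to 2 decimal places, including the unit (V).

Answer: 3.40 V

Derivation:
Initial: C1(3μF, Q=1μC, V=0.33V), C2(2μF, Q=16μC, V=8.00V)
Op 1: CLOSE 2-1: Q_total=17.00, C_total=5.00, V=3.40; Q2=6.80, Q1=10.20; dissipated=35.267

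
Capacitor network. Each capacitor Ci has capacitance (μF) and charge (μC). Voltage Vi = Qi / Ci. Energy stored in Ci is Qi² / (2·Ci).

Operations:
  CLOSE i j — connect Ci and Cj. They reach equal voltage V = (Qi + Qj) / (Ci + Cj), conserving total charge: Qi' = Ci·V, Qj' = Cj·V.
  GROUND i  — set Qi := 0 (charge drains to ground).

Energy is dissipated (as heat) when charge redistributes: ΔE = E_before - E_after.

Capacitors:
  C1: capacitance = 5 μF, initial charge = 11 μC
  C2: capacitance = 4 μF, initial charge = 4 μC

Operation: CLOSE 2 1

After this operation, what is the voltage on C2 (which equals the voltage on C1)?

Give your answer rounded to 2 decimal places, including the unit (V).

Answer: 1.67 V

Derivation:
Initial: C1(5μF, Q=11μC, V=2.20V), C2(4μF, Q=4μC, V=1.00V)
Op 1: CLOSE 2-1: Q_total=15.00, C_total=9.00, V=1.67; Q2=6.67, Q1=8.33; dissipated=1.600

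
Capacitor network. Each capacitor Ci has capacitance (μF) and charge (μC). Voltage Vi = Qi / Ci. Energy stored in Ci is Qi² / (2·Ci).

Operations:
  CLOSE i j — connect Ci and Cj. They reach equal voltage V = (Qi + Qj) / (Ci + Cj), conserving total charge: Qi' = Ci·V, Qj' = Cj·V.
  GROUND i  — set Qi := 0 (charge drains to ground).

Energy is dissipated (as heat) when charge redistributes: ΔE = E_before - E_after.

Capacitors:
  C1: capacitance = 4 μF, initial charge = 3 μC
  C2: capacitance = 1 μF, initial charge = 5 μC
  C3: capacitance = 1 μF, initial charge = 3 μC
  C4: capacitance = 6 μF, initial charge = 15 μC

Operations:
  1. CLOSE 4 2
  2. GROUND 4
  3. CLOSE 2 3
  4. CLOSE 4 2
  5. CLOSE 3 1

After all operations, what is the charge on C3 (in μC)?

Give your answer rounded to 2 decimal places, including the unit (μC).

Answer: 1.19 μC

Derivation:
Initial: C1(4μF, Q=3μC, V=0.75V), C2(1μF, Q=5μC, V=5.00V), C3(1μF, Q=3μC, V=3.00V), C4(6μF, Q=15μC, V=2.50V)
Op 1: CLOSE 4-2: Q_total=20.00, C_total=7.00, V=2.86; Q4=17.14, Q2=2.86; dissipated=2.679
Op 2: GROUND 4: Q4=0; energy lost=24.490
Op 3: CLOSE 2-3: Q_total=5.86, C_total=2.00, V=2.93; Q2=2.93, Q3=2.93; dissipated=0.005
Op 4: CLOSE 4-2: Q_total=2.93, C_total=7.00, V=0.42; Q4=2.51, Q2=0.42; dissipated=3.676
Op 5: CLOSE 3-1: Q_total=5.93, C_total=5.00, V=1.19; Q3=1.19, Q1=4.74; dissipated=1.898
Final charges: Q1=4.74, Q2=0.42, Q3=1.19, Q4=2.51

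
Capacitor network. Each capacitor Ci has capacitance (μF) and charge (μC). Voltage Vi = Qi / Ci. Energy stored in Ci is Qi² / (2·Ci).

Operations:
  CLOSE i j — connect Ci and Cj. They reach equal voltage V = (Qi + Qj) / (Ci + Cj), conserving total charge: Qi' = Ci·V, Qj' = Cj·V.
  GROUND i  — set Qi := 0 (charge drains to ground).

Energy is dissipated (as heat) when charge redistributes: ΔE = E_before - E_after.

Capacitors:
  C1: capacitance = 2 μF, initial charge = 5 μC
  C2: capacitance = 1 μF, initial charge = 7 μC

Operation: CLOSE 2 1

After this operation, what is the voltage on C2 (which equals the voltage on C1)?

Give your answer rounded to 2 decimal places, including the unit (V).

Answer: 4.00 V

Derivation:
Initial: C1(2μF, Q=5μC, V=2.50V), C2(1μF, Q=7μC, V=7.00V)
Op 1: CLOSE 2-1: Q_total=12.00, C_total=3.00, V=4.00; Q2=4.00, Q1=8.00; dissipated=6.750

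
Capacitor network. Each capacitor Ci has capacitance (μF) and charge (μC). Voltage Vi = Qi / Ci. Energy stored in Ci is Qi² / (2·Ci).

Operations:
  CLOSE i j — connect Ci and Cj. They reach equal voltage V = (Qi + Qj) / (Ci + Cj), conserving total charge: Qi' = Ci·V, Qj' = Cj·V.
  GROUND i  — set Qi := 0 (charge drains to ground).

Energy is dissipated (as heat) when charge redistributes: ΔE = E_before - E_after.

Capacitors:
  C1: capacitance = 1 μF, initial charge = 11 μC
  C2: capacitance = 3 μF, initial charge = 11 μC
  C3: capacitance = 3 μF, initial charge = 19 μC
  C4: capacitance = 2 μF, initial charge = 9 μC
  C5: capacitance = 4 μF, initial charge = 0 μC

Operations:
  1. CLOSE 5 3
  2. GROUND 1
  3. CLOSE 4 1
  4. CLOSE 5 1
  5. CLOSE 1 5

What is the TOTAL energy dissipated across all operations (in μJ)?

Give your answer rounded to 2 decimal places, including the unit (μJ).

Initial: C1(1μF, Q=11μC, V=11.00V), C2(3μF, Q=11μC, V=3.67V), C3(3μF, Q=19μC, V=6.33V), C4(2μF, Q=9μC, V=4.50V), C5(4μF, Q=0μC, V=0.00V)
Op 1: CLOSE 5-3: Q_total=19.00, C_total=7.00, V=2.71; Q5=10.86, Q3=8.14; dissipated=34.381
Op 2: GROUND 1: Q1=0; energy lost=60.500
Op 3: CLOSE 4-1: Q_total=9.00, C_total=3.00, V=3.00; Q4=6.00, Q1=3.00; dissipated=6.750
Op 4: CLOSE 5-1: Q_total=13.86, C_total=5.00, V=2.77; Q5=11.09, Q1=2.77; dissipated=0.033
Op 5: CLOSE 1-5: Q_total=13.86, C_total=5.00, V=2.77; Q1=2.77, Q5=11.09; dissipated=0.000
Total dissipated: 101.664 μJ

Answer: 101.66 μJ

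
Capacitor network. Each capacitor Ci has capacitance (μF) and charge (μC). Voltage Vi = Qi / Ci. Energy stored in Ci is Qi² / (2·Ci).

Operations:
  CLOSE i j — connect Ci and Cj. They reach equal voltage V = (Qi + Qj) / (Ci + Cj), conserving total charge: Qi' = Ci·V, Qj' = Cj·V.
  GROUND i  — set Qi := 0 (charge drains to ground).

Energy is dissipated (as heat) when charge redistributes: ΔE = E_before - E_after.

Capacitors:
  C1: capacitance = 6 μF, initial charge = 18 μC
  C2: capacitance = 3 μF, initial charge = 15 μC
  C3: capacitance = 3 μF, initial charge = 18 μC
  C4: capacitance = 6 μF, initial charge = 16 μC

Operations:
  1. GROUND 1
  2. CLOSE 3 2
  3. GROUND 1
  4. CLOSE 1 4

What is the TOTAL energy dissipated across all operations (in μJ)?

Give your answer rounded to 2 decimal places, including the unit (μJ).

Initial: C1(6μF, Q=18μC, V=3.00V), C2(3μF, Q=15μC, V=5.00V), C3(3μF, Q=18μC, V=6.00V), C4(6μF, Q=16μC, V=2.67V)
Op 1: GROUND 1: Q1=0; energy lost=27.000
Op 2: CLOSE 3-2: Q_total=33.00, C_total=6.00, V=5.50; Q3=16.50, Q2=16.50; dissipated=0.750
Op 3: GROUND 1: Q1=0; energy lost=0.000
Op 4: CLOSE 1-4: Q_total=16.00, C_total=12.00, V=1.33; Q1=8.00, Q4=8.00; dissipated=10.667
Total dissipated: 38.417 μJ

Answer: 38.42 μJ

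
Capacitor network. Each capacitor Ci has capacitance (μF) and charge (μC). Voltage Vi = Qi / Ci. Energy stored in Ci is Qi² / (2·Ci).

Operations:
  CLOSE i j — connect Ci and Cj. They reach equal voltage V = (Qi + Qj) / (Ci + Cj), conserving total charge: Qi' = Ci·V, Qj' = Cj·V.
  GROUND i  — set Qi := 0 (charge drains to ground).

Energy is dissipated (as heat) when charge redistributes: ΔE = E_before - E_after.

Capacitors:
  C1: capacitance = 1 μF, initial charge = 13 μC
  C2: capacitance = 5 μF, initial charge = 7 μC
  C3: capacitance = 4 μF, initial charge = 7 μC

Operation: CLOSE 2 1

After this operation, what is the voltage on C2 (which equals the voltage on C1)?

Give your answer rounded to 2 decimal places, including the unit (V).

Initial: C1(1μF, Q=13μC, V=13.00V), C2(5μF, Q=7μC, V=1.40V), C3(4μF, Q=7μC, V=1.75V)
Op 1: CLOSE 2-1: Q_total=20.00, C_total=6.00, V=3.33; Q2=16.67, Q1=3.33; dissipated=56.067

Answer: 3.33 V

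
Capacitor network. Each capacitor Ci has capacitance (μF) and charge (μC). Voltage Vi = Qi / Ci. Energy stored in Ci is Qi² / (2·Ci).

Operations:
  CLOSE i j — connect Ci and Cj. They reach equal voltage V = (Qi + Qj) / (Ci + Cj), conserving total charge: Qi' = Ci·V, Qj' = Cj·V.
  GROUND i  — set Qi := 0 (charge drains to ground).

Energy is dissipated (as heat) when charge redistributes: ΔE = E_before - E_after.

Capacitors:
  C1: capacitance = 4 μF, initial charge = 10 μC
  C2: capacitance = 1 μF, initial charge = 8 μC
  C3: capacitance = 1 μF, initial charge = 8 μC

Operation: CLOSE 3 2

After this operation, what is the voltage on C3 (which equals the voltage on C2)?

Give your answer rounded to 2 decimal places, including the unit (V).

Answer: 8.00 V

Derivation:
Initial: C1(4μF, Q=10μC, V=2.50V), C2(1μF, Q=8μC, V=8.00V), C3(1μF, Q=8μC, V=8.00V)
Op 1: CLOSE 3-2: Q_total=16.00, C_total=2.00, V=8.00; Q3=8.00, Q2=8.00; dissipated=0.000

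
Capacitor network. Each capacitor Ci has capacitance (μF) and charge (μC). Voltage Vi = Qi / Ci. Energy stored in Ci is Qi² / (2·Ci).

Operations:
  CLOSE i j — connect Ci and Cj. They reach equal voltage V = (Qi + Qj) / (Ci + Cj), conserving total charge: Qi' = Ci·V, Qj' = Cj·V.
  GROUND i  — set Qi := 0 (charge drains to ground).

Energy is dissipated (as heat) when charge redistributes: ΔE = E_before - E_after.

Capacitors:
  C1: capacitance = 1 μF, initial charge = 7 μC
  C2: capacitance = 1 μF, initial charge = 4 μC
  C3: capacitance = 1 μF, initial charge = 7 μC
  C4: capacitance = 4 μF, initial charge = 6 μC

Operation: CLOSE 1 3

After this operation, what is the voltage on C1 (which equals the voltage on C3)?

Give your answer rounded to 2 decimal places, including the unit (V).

Answer: 7.00 V

Derivation:
Initial: C1(1μF, Q=7μC, V=7.00V), C2(1μF, Q=4μC, V=4.00V), C3(1μF, Q=7μC, V=7.00V), C4(4μF, Q=6μC, V=1.50V)
Op 1: CLOSE 1-3: Q_total=14.00, C_total=2.00, V=7.00; Q1=7.00, Q3=7.00; dissipated=0.000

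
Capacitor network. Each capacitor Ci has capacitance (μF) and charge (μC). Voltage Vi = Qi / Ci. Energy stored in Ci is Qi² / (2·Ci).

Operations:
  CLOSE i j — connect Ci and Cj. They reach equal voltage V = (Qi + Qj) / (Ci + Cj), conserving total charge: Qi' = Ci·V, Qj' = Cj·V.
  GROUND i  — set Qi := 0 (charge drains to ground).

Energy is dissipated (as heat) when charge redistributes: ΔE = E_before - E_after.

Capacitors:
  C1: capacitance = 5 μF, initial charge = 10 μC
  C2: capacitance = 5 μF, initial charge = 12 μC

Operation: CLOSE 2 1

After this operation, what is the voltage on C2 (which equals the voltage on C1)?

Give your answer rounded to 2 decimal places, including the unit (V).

Initial: C1(5μF, Q=10μC, V=2.00V), C2(5μF, Q=12μC, V=2.40V)
Op 1: CLOSE 2-1: Q_total=22.00, C_total=10.00, V=2.20; Q2=11.00, Q1=11.00; dissipated=0.200

Answer: 2.20 V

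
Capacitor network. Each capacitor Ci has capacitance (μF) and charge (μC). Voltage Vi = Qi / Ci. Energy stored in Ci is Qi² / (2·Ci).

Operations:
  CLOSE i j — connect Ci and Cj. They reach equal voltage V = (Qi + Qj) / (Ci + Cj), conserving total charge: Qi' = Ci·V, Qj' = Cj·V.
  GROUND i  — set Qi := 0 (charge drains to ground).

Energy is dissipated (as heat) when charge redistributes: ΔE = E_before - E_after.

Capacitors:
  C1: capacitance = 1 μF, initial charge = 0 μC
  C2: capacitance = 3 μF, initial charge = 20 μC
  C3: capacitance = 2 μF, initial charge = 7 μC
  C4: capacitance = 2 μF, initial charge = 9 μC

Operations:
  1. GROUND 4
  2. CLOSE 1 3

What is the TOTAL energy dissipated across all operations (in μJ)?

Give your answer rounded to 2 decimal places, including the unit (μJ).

Initial: C1(1μF, Q=0μC, V=0.00V), C2(3μF, Q=20μC, V=6.67V), C3(2μF, Q=7μC, V=3.50V), C4(2μF, Q=9μC, V=4.50V)
Op 1: GROUND 4: Q4=0; energy lost=20.250
Op 2: CLOSE 1-3: Q_total=7.00, C_total=3.00, V=2.33; Q1=2.33, Q3=4.67; dissipated=4.083
Total dissipated: 24.333 μJ

Answer: 24.33 μJ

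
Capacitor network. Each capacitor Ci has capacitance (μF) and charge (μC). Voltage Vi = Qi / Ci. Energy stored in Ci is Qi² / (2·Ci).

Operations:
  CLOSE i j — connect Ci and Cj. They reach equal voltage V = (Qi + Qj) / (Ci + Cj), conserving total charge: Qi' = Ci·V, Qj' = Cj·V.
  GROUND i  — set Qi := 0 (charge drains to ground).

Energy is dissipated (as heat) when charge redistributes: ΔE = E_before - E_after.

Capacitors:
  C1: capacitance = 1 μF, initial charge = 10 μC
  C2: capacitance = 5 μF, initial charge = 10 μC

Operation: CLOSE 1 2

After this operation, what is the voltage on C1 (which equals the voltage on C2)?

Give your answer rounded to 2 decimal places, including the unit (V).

Answer: 3.33 V

Derivation:
Initial: C1(1μF, Q=10μC, V=10.00V), C2(5μF, Q=10μC, V=2.00V)
Op 1: CLOSE 1-2: Q_total=20.00, C_total=6.00, V=3.33; Q1=3.33, Q2=16.67; dissipated=26.667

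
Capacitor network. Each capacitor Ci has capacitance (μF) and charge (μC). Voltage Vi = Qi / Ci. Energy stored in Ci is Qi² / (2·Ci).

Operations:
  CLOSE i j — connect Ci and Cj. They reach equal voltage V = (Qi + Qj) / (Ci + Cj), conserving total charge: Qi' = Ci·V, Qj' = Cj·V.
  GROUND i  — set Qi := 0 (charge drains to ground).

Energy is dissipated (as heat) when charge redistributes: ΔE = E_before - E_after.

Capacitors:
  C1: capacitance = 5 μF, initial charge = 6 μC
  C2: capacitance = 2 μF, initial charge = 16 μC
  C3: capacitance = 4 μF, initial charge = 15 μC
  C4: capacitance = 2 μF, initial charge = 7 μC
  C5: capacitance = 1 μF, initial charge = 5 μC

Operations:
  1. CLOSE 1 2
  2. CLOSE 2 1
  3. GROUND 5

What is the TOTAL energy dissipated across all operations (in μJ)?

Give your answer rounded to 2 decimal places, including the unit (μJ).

Initial: C1(5μF, Q=6μC, V=1.20V), C2(2μF, Q=16μC, V=8.00V), C3(4μF, Q=15μC, V=3.75V), C4(2μF, Q=7μC, V=3.50V), C5(1μF, Q=5μC, V=5.00V)
Op 1: CLOSE 1-2: Q_total=22.00, C_total=7.00, V=3.14; Q1=15.71, Q2=6.29; dissipated=33.029
Op 2: CLOSE 2-1: Q_total=22.00, C_total=7.00, V=3.14; Q2=6.29, Q1=15.71; dissipated=0.000
Op 3: GROUND 5: Q5=0; energy lost=12.500
Total dissipated: 45.529 μJ

Answer: 45.53 μJ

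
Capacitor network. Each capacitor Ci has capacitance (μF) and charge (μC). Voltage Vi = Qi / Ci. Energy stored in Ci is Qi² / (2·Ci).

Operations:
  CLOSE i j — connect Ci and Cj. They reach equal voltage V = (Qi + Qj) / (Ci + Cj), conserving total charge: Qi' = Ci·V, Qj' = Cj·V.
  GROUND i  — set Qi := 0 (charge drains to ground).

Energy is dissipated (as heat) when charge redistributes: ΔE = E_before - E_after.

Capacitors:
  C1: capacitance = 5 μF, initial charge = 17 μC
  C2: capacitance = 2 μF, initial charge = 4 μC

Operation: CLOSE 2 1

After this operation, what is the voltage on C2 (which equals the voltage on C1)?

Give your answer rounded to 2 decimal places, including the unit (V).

Initial: C1(5μF, Q=17μC, V=3.40V), C2(2μF, Q=4μC, V=2.00V)
Op 1: CLOSE 2-1: Q_total=21.00, C_total=7.00, V=3.00; Q2=6.00, Q1=15.00; dissipated=1.400

Answer: 3.00 V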